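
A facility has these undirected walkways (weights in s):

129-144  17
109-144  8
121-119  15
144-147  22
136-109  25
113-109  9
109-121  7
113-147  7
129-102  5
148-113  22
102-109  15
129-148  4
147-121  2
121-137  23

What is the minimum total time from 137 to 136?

Enumerating some paths:
137 - 121 - 147 - 113 - 109 - 136: 23+2+7+9+25 = 66
137 - 121 - 109 - 136: 23+7+25 = 55
137 - 121 - 147 - 113 - 148 - 129 - 102 - 109 - 136: 23+2+7+22+4+5+15+25 = 103
137 - 121 - 147 - 144 - 109 - 136: 23+2+22+8+25 = 80
The minimum is 55 s via 137 - 121 - 109 - 136.

55 s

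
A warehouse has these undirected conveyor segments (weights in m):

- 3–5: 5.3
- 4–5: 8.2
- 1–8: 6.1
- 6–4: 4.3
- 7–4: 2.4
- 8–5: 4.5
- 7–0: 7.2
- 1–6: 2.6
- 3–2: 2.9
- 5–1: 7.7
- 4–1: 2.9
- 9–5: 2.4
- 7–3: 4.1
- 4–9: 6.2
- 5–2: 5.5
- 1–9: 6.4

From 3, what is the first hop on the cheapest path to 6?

7

Candidate routes:
3 → 5 → 9 → 1 → 6: 5.3+2.4+6.4+2.6 = 16.7
3 → 7 → 4 → 1 → 6: 4.1+2.4+2.9+2.6 = 12
3 → 5 → 1 → 6: 5.3+7.7+2.6 = 15.6
3 → 7 → 4 → 6: 4.1+2.4+4.3 = 10.8
Cheapest is 3 → 7 → 4 → 6 at 10.8 m.
So from 3 the first move is to 7.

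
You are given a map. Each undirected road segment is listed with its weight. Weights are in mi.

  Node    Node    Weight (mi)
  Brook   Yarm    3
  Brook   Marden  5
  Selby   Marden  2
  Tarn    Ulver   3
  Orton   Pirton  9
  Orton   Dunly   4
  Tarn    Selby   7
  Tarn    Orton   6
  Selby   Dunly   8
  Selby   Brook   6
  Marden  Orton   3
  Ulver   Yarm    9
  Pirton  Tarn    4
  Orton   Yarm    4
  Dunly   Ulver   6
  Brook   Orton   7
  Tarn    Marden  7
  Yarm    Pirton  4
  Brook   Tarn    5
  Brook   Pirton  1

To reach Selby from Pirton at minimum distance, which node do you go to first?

Enumerating some paths:
Pirton - Brook - Selby: 1+6 = 7
Pirton - Brook - Marden - Selby: 1+5+2 = 8
The minimum is 7 mi via Pirton - Brook - Selby.
So from Pirton the first move is to Brook.

Brook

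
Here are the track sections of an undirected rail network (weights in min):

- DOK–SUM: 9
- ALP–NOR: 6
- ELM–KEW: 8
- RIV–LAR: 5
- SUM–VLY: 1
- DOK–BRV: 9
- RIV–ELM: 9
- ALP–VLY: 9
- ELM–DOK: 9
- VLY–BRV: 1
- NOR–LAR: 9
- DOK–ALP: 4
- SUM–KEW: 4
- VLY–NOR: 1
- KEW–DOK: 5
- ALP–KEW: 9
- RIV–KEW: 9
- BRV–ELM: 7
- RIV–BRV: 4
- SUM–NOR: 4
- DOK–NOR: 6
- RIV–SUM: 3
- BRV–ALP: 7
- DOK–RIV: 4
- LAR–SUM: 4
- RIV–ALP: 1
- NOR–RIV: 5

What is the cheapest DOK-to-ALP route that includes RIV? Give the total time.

Best DOK to RIV: DOK → RIV costing 4
Best RIV to ALP: RIV → ALP costing 1
Total via RIV: 4 + 1 = 5 min.

5 min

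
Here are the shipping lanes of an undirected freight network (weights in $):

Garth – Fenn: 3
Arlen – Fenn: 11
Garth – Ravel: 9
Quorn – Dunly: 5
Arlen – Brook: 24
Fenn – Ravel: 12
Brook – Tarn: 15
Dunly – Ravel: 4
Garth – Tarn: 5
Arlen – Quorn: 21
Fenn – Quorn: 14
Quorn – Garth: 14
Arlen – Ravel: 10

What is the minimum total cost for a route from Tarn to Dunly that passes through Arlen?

Best Tarn to Arlen: Tarn–Garth–Fenn–Arlen costing 19
Best Arlen to Dunly: Arlen–Ravel–Dunly costing 14
Total via Arlen: 19 + 14 = $33.

$33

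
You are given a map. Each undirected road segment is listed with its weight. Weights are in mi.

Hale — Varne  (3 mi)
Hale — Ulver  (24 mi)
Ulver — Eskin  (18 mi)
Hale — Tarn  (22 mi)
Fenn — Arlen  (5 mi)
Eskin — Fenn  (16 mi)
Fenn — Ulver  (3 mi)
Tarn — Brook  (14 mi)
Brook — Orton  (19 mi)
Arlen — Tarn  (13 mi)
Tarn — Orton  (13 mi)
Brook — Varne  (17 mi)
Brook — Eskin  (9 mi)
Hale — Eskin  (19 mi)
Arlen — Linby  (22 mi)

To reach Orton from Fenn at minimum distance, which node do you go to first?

Candidate routes:
Fenn - Arlen - Tarn - Brook - Orton: 5+13+14+19 = 51
Fenn - Eskin - Brook - Orton: 16+9+19 = 44
Fenn - Arlen - Tarn - Orton: 5+13+13 = 31
Fenn - Ulver - Eskin - Brook - Orton: 3+18+9+19 = 49
The minimum is 31 mi via Fenn - Arlen - Tarn - Orton.
So from Fenn the first move is to Arlen.

Arlen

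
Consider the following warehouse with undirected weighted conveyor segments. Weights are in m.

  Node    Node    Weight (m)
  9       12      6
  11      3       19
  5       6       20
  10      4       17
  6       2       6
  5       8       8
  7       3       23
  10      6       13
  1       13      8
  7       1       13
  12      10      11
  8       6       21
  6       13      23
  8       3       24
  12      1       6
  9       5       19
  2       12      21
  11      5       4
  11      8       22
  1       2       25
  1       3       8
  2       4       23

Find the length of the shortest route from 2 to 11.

30 m

Running Dijkstra from 2:
2: 0
6: 6  (via 2)
10: 19  (via 6)
12: 21  (via 2)
4: 23  (via 2)
1: 25  (via 2)
5: 26  (via 6)
8: 27  (via 6)
9: 27  (via 12)
13: 29  (via 6)
11: 30  (via 5)
Shortest route: 2–6–5–11 = 30 m.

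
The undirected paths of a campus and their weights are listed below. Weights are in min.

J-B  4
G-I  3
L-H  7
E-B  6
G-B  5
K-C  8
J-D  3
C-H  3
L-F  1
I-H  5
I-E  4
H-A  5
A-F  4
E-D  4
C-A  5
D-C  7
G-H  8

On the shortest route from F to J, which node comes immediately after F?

A

Compare a few routes:
F → L → H → C → D → J: 1+7+3+7+3 = 21
F → A → C → D → J: 4+5+7+3 = 19
The minimum is 19 min via F → A → C → D → J.
So from F the first move is to A.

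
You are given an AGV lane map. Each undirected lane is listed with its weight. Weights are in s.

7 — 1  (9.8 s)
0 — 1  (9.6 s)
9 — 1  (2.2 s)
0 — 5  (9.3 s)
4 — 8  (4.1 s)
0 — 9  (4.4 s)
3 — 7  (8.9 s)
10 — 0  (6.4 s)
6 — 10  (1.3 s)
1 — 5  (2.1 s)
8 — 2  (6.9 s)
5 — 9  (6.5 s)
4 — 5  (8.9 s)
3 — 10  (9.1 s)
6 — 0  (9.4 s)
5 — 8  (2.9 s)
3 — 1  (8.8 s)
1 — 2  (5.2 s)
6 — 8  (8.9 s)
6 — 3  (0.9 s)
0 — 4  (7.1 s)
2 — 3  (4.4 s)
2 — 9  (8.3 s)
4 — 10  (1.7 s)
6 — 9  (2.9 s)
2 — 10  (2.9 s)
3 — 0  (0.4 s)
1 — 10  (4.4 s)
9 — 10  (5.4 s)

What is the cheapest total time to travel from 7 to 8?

14.8 s

Enumerating some paths:
7 - 1 - 5 - 8: 9.8+2.1+2.9 = 14.8
7 - 3 - 6 - 10 - 4 - 8: 8.9+0.9+1.3+1.7+4.1 = 16.9
7 - 3 - 6 - 8: 8.9+0.9+8.9 = 18.7
7 - 3 - 6 - 9 - 1 - 5 - 8: 8.9+0.9+2.9+2.2+2.1+2.9 = 19.9
Cheapest is 7 - 1 - 5 - 8 at 14.8 s.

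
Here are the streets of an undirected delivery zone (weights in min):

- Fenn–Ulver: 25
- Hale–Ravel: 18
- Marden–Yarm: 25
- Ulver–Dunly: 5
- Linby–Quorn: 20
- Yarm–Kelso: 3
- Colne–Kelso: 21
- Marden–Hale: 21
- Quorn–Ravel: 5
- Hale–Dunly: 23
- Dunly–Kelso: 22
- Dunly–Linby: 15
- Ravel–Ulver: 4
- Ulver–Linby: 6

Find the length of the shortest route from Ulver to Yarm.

Enumerating some paths:
Ulver–Linby–Dunly–Kelso–Yarm: 6+15+22+3 = 46
Ulver–Dunly–Kelso–Yarm: 5+22+3 = 30
The minimum is 30 min via Ulver–Dunly–Kelso–Yarm.

30 min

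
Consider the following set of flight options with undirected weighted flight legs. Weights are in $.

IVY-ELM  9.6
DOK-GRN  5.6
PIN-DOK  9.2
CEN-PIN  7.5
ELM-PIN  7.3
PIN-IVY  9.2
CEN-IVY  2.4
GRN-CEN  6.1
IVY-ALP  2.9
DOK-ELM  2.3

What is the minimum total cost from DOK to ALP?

$14.8

Compare a few routes:
DOK - ELM - IVY - ALP: 2.3+9.6+2.9 = 14.8
DOK - ELM - PIN - IVY - ALP: 2.3+7.3+9.2+2.9 = 21.7
DOK - PIN - IVY - ALP: 9.2+9.2+2.9 = 21.3
DOK - GRN - CEN - IVY - ALP: 5.6+6.1+2.4+2.9 = 17
The minimum is $14.8 via DOK - ELM - IVY - ALP.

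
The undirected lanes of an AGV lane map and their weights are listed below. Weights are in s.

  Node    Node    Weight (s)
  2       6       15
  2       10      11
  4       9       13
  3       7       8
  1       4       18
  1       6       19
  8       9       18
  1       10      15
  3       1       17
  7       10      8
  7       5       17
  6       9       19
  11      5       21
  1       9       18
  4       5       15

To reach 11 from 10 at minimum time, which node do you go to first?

7

Compare a few routes:
10–1–4–5–11: 15+18+15+21 = 69
10–7–5–11: 8+17+21 = 46
Cheapest is 10–7–5–11 at 46 s.
So from 10 the first move is to 7.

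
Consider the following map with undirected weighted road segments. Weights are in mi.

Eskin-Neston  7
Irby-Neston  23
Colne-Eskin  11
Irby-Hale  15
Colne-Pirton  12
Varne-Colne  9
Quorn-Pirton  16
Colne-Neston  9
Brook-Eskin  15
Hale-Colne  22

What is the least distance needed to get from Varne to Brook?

Shortest distances from Varne:
Varne: 0
Colne: 9  (via Varne)
Neston: 18  (via Colne)
Eskin: 20  (via Colne)
Pirton: 21  (via Colne)
Hale: 31  (via Colne)
Brook: 35  (via Eskin)
Shortest route: Varne → Colne → Eskin → Brook = 35 mi.

35 mi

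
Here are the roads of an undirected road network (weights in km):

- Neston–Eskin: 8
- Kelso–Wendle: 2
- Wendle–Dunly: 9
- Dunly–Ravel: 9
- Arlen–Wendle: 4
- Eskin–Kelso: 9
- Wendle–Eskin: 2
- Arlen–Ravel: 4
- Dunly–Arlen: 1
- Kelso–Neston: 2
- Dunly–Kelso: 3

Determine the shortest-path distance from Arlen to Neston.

Shortest distances from Arlen:
Arlen: 0
Dunly: 1  (via Arlen)
Wendle: 4  (via Arlen)
Ravel: 4  (via Arlen)
Kelso: 4  (via Dunly)
Neston: 6  (via Kelso)
Shortest route: Arlen–Dunly–Kelso–Neston = 6 km.

6 km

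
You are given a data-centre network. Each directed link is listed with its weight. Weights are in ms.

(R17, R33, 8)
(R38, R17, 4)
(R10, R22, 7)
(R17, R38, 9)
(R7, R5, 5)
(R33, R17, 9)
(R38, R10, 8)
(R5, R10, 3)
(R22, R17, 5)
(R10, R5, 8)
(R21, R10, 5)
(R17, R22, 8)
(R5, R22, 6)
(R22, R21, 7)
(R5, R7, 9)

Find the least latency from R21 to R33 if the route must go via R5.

Best R21 to R5: R21–R10–R5 costing 13
Best R5 to R33: R5–R22–R17–R33 costing 19
Total via R5: 13 + 19 = 32 ms.

32 ms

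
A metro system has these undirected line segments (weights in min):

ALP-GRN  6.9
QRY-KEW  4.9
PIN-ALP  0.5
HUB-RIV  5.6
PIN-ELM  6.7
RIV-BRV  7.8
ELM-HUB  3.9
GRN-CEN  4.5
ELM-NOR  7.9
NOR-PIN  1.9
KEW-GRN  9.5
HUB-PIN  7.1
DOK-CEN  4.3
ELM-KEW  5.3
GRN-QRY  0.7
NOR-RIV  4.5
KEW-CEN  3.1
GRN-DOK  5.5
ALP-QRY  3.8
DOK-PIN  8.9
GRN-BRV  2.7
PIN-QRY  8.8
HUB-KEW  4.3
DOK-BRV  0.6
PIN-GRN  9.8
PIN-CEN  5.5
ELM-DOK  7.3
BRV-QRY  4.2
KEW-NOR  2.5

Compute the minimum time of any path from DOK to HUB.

Enumerating some paths:
DOK - ELM - HUB: 7.3+3.9 = 11.2
DOK - BRV - GRN - QRY - KEW - HUB: 0.6+2.7+0.7+4.9+4.3 = 13.2
DOK - BRV - QRY - KEW - HUB: 0.6+4.2+4.9+4.3 = 14
DOK - CEN - KEW - HUB: 4.3+3.1+4.3 = 11.7
The minimum is 11.2 min via DOK - ELM - HUB.

11.2 min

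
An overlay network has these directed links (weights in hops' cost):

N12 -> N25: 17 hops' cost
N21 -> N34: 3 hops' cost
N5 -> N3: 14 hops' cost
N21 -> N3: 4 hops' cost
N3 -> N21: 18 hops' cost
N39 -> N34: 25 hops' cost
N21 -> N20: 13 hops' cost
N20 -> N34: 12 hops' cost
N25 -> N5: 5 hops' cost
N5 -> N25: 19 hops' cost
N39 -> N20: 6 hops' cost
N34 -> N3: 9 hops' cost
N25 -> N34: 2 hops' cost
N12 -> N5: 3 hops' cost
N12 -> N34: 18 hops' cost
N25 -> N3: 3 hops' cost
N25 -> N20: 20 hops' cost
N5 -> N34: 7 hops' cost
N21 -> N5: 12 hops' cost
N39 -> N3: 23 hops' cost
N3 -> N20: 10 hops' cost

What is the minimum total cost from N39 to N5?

53 hops' cost

Candidate routes:
N39 → N34 → N3 → N21 → N5: 25+9+18+12 = 64
N39 → N3 → N21 → N5: 23+18+12 = 53
N39 → N20 → N34 → N3 → N21 → N5: 6+12+9+18+12 = 57
Cheapest is N39 → N3 → N21 → N5 at 53 hops' cost.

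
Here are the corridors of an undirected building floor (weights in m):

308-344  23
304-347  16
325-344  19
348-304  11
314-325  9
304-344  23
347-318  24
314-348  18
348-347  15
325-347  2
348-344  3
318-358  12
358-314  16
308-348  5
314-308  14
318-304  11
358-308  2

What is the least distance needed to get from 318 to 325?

Settle nodes by increasing distance from 318:
318: 0
304: 11  (via 318)
358: 12  (via 318)
308: 14  (via 358)
348: 19  (via 308)
344: 22  (via 348)
347: 24  (via 318)
325: 26  (via 347)
Shortest route: 318–347–325 = 26 m.

26 m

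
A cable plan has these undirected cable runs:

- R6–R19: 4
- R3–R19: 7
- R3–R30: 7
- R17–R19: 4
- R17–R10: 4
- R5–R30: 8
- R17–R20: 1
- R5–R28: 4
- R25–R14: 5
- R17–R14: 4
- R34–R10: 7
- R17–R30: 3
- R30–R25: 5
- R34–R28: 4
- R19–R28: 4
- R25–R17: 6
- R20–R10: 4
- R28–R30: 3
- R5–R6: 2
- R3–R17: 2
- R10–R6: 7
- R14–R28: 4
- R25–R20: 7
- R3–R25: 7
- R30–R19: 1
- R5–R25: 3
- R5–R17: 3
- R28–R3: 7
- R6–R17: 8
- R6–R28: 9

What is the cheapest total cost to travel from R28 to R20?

7

Enumerating some paths:
R28–R30–R17–R20: 3+3+1 = 7
R28–R5–R17–R20: 4+3+1 = 8
Cheapest is R28–R30–R17–R20 at 7.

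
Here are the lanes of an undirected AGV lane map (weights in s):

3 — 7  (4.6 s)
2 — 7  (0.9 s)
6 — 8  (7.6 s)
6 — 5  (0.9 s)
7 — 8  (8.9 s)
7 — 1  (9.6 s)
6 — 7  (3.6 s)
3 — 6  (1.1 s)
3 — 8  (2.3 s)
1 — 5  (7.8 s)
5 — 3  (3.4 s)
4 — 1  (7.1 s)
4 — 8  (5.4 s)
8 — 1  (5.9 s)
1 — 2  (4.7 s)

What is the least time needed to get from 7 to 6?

3.6 s

Settle nodes by increasing distance from 7:
7: 0
2: 0.9  (via 7)
6: 3.6  (via 7)
Shortest route: 7–6 = 3.6 s.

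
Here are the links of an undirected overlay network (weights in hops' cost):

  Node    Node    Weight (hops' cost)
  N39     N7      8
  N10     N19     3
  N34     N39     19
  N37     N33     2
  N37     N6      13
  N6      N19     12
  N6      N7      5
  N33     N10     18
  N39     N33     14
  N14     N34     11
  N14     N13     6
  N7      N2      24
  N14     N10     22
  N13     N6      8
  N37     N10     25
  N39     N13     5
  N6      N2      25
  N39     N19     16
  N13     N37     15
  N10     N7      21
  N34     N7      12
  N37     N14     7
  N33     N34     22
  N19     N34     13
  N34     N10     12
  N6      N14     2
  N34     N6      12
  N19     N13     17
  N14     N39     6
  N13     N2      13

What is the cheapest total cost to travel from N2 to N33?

28 hops' cost

Settle nodes by increasing distance from N2:
N2: 0
N13: 13  (via N2)
N39: 18  (via N13)
N14: 19  (via N13)
N6: 21  (via N13)
N7: 24  (via N2)
N37: 26  (via N14)
N33: 28  (via N37)
Shortest route: N2 → N13 → N14 → N37 → N33 = 28 hops' cost.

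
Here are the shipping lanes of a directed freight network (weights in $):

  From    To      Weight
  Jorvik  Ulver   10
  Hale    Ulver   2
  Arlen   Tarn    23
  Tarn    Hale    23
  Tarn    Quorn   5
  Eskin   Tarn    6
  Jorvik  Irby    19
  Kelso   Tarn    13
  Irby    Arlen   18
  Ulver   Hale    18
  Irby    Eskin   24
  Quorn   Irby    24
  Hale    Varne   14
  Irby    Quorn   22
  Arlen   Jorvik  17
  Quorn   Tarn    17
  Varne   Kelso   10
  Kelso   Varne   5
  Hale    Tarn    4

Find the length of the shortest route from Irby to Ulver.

Enumerating some paths:
Irby - Quorn - Tarn - Hale - Ulver: 22+17+23+2 = 64
Irby - Arlen - Tarn - Hale - Ulver: 18+23+23+2 = 66
Irby - Eskin - Tarn - Hale - Ulver: 24+6+23+2 = 55
Irby - Arlen - Jorvik - Ulver: 18+17+10 = 45
The minimum is $45 via Irby - Arlen - Jorvik - Ulver.

$45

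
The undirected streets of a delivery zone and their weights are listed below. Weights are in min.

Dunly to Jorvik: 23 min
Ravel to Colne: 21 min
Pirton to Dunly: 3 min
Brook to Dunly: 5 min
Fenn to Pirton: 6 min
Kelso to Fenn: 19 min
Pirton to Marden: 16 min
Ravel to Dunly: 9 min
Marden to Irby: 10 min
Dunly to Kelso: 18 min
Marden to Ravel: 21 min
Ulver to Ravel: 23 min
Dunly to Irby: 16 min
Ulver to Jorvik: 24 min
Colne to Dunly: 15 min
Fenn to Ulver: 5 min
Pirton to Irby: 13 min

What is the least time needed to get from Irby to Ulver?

24 min

Compare a few routes:
Irby → Marden → Pirton → Fenn → Ulver: 10+16+6+5 = 37
Irby → Dunly → Ravel → Ulver: 16+9+23 = 48
Irby → Dunly → Pirton → Fenn → Ulver: 16+3+6+5 = 30
Irby → Pirton → Fenn → Ulver: 13+6+5 = 24
The minimum is 24 min via Irby → Pirton → Fenn → Ulver.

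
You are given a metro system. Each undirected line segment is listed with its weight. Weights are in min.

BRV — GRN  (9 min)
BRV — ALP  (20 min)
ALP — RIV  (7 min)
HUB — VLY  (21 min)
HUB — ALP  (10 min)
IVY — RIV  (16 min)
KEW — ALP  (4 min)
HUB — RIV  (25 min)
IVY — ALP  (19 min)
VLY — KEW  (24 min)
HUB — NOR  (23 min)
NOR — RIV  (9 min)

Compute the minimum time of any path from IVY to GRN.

Settle nodes by increasing distance from IVY:
IVY: 0
RIV: 16  (via IVY)
ALP: 19  (via IVY)
KEW: 23  (via ALP)
NOR: 25  (via RIV)
HUB: 29  (via ALP)
BRV: 39  (via ALP)
VLY: 47  (via KEW)
GRN: 48  (via BRV)
Shortest route: IVY–ALP–BRV–GRN = 48 min.

48 min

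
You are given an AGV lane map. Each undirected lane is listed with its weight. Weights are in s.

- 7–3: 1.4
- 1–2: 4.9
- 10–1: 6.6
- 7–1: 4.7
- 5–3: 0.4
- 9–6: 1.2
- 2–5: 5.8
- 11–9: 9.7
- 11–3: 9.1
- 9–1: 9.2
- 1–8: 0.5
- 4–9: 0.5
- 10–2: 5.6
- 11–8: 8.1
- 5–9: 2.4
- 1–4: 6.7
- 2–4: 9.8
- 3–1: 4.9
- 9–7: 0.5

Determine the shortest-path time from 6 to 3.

3.1 s

Candidate routes:
6 - 9 - 5 - 3: 1.2+2.4+0.4 = 4
6 - 9 - 7 - 3: 1.2+0.5+1.4 = 3.1
Cheapest is 6 - 9 - 7 - 3 at 3.1 s.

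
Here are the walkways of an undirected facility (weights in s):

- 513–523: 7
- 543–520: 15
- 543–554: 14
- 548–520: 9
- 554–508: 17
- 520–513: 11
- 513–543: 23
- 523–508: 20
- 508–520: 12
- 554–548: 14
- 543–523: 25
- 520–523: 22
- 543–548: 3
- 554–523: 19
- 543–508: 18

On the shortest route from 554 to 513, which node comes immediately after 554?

Candidate routes:
554–543–548–520–513: 14+3+9+11 = 37
554–523–513: 19+7 = 26
554–548–520–513: 14+9+11 = 34
Cheapest is 554–523–513 at 26 s.
So from 554 the first move is to 523.

523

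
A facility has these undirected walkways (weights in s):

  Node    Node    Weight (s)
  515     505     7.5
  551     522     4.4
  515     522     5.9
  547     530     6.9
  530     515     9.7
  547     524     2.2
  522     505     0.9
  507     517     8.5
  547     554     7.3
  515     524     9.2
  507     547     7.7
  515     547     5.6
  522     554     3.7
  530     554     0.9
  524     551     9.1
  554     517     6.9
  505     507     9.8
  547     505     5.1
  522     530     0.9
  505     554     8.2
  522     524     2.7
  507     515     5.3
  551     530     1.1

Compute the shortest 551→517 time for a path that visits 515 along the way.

Shortest 551→515: 551 → 530 → 522 → 515 = 7.9
Shortest 515→517: 515 → 507 → 517 = 13.8
Total via 515: 7.9 + 13.8 = 21.7 s.

21.7 s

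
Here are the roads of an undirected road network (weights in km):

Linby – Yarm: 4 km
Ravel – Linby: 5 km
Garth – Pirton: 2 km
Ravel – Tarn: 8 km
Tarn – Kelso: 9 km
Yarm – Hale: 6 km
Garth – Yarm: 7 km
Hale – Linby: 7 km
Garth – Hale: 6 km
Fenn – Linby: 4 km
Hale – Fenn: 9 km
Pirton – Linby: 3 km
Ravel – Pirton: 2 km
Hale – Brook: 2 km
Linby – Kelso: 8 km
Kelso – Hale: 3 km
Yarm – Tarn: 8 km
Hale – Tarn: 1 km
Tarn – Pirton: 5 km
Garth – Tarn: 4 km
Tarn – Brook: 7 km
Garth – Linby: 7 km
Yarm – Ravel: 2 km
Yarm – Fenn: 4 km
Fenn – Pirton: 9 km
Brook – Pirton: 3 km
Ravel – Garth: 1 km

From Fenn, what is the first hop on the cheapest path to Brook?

Linby

Enumerating some paths:
Fenn - Hale - Brook: 9+2 = 11
Fenn - Linby - Pirton - Brook: 4+3+3 = 10
The minimum is 10 km via Fenn - Linby - Pirton - Brook.
So from Fenn the first move is to Linby.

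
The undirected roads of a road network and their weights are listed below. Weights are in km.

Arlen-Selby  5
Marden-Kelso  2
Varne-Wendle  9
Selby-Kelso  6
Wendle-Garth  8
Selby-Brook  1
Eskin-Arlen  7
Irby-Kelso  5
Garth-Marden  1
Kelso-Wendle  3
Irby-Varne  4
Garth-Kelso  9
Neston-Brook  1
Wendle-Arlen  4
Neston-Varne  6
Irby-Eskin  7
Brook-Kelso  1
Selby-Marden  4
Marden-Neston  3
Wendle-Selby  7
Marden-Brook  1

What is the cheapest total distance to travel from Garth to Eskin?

Running Dijkstra from Garth:
Garth: 0
Marden: 1  (via Garth)
Brook: 2  (via Marden)
Neston: 3  (via Brook)
Kelso: 3  (via Marden)
Selby: 3  (via Brook)
Wendle: 6  (via Kelso)
Arlen: 8  (via Selby)
Irby: 8  (via Kelso)
Varne: 9  (via Neston)
Eskin: 15  (via Arlen)
Shortest route: Garth–Marden–Brook–Selby–Arlen–Eskin = 15 km.

15 km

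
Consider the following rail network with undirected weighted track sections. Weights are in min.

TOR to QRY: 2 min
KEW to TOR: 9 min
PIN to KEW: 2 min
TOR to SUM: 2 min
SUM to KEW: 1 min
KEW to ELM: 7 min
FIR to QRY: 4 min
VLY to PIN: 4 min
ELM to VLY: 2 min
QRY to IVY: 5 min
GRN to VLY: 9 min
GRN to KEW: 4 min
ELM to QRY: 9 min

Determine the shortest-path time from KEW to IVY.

Settle nodes by increasing distance from KEW:
KEW: 0
SUM: 1  (via KEW)
PIN: 2  (via KEW)
TOR: 3  (via SUM)
GRN: 4  (via KEW)
QRY: 5  (via TOR)
VLY: 6  (via PIN)
ELM: 7  (via KEW)
FIR: 9  (via QRY)
IVY: 10  (via QRY)
Shortest route: KEW–SUM–TOR–QRY–IVY = 10 min.

10 min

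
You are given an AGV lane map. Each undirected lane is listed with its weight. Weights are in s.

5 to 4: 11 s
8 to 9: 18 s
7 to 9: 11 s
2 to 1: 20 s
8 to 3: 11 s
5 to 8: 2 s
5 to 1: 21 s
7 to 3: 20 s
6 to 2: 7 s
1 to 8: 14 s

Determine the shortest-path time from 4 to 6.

Settle nodes by increasing distance from 4:
4: 0
5: 11  (via 4)
8: 13  (via 5)
3: 24  (via 8)
1: 27  (via 8)
9: 31  (via 8)
7: 42  (via 9)
2: 47  (via 1)
6: 54  (via 2)
Shortest route: 4–5–8–1–2–6 = 54 s.

54 s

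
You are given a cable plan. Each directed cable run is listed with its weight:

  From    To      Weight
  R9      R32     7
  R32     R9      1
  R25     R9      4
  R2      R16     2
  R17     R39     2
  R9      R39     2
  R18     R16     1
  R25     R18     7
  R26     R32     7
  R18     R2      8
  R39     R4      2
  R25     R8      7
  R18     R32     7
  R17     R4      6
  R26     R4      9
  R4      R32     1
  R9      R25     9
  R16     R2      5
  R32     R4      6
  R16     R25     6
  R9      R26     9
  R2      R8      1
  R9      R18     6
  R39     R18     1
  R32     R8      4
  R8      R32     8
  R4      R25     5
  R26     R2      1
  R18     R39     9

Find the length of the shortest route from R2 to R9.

Shortest distances from R2:
R2: 0
R8: 1  (via R2)
R16: 2  (via R2)
R25: 8  (via R16)
R32: 9  (via R8)
R9: 10  (via R32)
Shortest route: R2 → R8 → R32 → R9 = 10.

10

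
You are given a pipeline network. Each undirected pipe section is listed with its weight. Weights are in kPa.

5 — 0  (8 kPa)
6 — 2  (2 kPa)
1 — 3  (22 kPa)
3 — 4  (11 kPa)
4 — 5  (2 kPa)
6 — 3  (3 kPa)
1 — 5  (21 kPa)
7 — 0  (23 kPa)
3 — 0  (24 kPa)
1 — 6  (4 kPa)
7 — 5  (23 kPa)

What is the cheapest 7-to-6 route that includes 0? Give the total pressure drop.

47 kPa

Shortest 7→0: 7–0 = 23
Best 0 to 6: 0–5–4–3–6 costing 24
Total via 0: 23 + 24 = 47 kPa.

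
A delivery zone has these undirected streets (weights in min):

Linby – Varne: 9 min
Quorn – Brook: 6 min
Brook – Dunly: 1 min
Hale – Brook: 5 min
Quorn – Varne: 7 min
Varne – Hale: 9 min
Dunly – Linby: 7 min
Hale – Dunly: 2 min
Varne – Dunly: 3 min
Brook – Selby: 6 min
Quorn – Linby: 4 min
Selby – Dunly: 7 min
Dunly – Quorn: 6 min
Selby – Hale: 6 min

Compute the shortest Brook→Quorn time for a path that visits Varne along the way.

11 min

Best Brook to Varne: Brook–Dunly–Varne costing 4
Shortest Varne→Quorn: Varne–Quorn = 7
Total via Varne: 4 + 7 = 11 min.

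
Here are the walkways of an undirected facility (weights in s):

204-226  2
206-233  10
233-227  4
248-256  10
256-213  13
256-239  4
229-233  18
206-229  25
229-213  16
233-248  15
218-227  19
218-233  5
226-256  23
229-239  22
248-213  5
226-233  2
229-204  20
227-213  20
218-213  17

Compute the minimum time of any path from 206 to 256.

Candidate routes:
206–233–218–213–256: 10+5+17+13 = 45
206–233–248–213–256: 10+15+5+13 = 43
206–233–226–256: 10+2+23 = 35
Cheapest is 206–233–226–256 at 35 s.

35 s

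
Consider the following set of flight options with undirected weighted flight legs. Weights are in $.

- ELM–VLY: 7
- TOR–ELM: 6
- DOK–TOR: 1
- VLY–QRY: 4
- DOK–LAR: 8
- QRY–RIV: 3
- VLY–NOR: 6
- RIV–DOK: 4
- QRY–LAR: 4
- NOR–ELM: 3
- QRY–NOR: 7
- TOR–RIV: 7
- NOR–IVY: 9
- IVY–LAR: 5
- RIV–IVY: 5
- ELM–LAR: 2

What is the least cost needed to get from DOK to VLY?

Running Dijkstra from DOK:
DOK: 0
TOR: 1  (via DOK)
RIV: 4  (via DOK)
ELM: 7  (via TOR)
QRY: 7  (via RIV)
LAR: 8  (via DOK)
IVY: 9  (via RIV)
NOR: 10  (via ELM)
VLY: 11  (via QRY)
Shortest route: DOK → RIV → QRY → VLY = $11.

$11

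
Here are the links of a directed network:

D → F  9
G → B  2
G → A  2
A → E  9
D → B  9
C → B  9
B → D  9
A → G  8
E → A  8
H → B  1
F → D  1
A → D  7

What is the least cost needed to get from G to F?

18

Settle nodes by increasing distance from G:
G: 0
A: 2  (via G)
B: 2  (via G)
D: 9  (via A)
E: 11  (via A)
F: 18  (via D)
Shortest route: G → A → D → F = 18.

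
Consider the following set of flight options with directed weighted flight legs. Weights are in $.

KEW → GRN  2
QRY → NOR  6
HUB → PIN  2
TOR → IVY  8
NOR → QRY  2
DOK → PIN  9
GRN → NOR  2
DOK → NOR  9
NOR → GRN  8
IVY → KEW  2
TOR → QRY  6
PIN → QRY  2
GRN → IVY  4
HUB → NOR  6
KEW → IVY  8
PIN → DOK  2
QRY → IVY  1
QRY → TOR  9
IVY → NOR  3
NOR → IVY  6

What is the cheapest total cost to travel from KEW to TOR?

$15

Settle nodes by increasing distance from KEW:
KEW: 0
GRN: 2  (via KEW)
NOR: 4  (via GRN)
QRY: 6  (via NOR)
IVY: 6  (via GRN)
TOR: 15  (via QRY)
Shortest route: KEW → GRN → NOR → QRY → TOR = $15.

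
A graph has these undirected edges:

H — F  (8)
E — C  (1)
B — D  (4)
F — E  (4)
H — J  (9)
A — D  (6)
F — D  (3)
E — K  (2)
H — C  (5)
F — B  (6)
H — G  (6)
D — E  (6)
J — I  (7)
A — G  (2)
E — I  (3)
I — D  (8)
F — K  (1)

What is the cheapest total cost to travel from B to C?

Running Dijkstra from B:
B: 0
D: 4  (via B)
F: 6  (via B)
K: 7  (via F)
E: 9  (via K)
A: 10  (via D)
C: 10  (via E)
Shortest route: B → F → K → E → C = 10.

10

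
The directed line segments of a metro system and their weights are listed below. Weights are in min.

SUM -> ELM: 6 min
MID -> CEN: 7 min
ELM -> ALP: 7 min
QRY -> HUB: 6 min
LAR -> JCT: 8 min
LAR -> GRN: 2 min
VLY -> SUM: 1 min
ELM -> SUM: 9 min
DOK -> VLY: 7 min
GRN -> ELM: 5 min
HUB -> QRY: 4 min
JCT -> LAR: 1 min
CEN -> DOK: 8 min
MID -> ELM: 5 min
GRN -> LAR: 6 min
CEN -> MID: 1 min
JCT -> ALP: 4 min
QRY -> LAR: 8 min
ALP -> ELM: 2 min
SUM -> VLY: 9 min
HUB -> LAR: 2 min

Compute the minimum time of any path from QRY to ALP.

20 min

Settle nodes by increasing distance from QRY:
QRY: 0
HUB: 6  (via QRY)
LAR: 8  (via QRY)
GRN: 10  (via LAR)
ELM: 15  (via GRN)
JCT: 16  (via LAR)
ALP: 20  (via JCT)
Shortest route: QRY–LAR–JCT–ALP = 20 min.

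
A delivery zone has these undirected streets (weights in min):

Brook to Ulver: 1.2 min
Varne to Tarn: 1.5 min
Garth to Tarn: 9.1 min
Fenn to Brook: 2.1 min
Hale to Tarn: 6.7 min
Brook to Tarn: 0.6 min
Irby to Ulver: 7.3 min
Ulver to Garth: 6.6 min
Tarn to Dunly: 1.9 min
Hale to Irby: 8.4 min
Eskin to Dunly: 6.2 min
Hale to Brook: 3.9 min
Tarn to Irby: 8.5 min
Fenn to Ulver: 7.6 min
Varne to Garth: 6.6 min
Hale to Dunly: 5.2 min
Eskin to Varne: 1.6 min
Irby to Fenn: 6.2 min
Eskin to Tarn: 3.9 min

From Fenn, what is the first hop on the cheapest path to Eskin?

Enumerating some paths:
Fenn → Brook → Tarn → Varne → Eskin: 2.1+0.6+1.5+1.6 = 5.8
Fenn → Brook → Tarn → Eskin: 2.1+0.6+3.9 = 6.6
Cheapest is Fenn → Brook → Tarn → Varne → Eskin at 5.8 min.
So from Fenn the first move is to Brook.

Brook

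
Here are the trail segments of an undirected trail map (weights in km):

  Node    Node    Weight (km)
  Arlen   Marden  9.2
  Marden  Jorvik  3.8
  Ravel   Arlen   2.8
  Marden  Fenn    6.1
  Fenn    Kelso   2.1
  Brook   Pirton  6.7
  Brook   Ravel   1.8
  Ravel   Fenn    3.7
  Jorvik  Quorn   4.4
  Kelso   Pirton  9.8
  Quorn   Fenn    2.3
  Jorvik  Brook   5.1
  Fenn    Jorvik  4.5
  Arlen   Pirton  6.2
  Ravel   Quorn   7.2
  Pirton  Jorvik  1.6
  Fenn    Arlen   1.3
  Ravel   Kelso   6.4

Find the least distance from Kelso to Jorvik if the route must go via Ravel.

12.7 km

Best Kelso to Ravel: Kelso → Fenn → Ravel costing 5.8
Best Ravel to Jorvik: Ravel → Brook → Jorvik costing 6.9
Total via Ravel: 5.8 + 6.9 = 12.7 km.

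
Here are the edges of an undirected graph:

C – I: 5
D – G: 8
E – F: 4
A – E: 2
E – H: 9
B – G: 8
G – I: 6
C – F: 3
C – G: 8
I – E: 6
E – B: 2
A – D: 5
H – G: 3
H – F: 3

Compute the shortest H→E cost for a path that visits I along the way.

15

Shortest H→I: H → G → I = 9
Best I to E: I → E costing 6
Total via I: 9 + 6 = 15.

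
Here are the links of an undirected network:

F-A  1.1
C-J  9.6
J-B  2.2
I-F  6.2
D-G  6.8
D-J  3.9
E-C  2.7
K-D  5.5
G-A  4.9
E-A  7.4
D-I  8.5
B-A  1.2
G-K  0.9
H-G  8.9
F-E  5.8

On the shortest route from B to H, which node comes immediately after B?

A

Enumerating some paths:
B → A → G → H: 1.2+4.9+8.9 = 15
B → A → F → I → D → K → G → H: 1.2+1.1+6.2+8.5+5.5+0.9+8.9 = 32.3
B → J → D → G → H: 2.2+3.9+6.8+8.9 = 21.8
B → J → D → K → G → H: 2.2+3.9+5.5+0.9+8.9 = 21.4
The minimum is 15 via B → A → G → H.
So from B the first move is to A.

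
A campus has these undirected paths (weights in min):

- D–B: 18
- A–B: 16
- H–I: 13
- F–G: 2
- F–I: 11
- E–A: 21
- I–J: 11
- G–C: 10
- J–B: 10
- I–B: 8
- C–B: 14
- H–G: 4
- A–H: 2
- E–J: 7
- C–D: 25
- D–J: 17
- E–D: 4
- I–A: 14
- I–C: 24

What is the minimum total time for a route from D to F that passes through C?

37 min

Best D to C: D → C costing 25
Shortest C→F: C → G → F = 12
Total via C: 25 + 12 = 37 min.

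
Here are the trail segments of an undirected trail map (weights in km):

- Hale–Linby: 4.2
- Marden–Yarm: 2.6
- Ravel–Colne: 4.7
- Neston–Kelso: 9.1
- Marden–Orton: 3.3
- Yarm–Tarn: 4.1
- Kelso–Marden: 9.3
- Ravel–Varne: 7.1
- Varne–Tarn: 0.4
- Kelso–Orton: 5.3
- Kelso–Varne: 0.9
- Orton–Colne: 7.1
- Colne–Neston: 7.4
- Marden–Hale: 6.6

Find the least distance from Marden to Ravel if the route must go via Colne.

15.1 km

Shortest Marden→Colne: Marden–Orton–Colne = 10.4
Best Colne to Ravel: Colne–Ravel costing 4.7
Total via Colne: 10.4 + 4.7 = 15.1 km.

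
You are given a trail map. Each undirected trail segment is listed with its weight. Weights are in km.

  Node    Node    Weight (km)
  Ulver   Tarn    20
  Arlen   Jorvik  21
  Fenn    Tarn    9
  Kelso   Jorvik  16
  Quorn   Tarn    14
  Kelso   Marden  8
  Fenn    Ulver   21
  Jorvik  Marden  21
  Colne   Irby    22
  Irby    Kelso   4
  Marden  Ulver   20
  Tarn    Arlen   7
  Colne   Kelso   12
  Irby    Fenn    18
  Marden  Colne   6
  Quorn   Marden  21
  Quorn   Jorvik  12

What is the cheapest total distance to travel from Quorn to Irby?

32 km

Shortest distances from Quorn:
Quorn: 0
Jorvik: 12  (via Quorn)
Tarn: 14  (via Quorn)
Arlen: 21  (via Tarn)
Marden: 21  (via Quorn)
Fenn: 23  (via Tarn)
Colne: 27  (via Marden)
Kelso: 28  (via Jorvik)
Irby: 32  (via Kelso)
Shortest route: Quorn–Jorvik–Kelso–Irby = 32 km.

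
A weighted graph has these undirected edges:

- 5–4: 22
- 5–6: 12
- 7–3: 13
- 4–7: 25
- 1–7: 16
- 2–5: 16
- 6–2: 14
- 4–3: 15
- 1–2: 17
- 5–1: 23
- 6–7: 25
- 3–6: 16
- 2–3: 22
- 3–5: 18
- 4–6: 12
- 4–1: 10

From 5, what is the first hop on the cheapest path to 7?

3

Compare a few routes:
5 - 6 - 7: 12+25 = 37
5 - 1 - 7: 23+16 = 39
5 - 3 - 7: 18+13 = 31
Cheapest is 5 - 3 - 7 at 31.
So from 5 the first move is to 3.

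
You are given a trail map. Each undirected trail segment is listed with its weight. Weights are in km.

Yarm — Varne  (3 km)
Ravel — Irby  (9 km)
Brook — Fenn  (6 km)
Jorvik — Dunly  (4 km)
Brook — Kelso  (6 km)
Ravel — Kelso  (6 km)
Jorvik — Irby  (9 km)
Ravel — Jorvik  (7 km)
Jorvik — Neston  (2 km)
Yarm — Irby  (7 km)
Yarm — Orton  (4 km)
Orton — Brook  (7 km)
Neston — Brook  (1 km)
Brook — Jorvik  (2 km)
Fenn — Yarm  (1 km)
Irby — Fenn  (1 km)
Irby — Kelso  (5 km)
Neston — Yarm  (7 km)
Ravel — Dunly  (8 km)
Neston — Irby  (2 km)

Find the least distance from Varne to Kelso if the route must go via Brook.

Best Varne to Brook: Varne → Yarm → Fenn → Irby → Neston → Brook costing 8
Best Brook to Kelso: Brook → Kelso costing 6
Total via Brook: 8 + 6 = 14 km.

14 km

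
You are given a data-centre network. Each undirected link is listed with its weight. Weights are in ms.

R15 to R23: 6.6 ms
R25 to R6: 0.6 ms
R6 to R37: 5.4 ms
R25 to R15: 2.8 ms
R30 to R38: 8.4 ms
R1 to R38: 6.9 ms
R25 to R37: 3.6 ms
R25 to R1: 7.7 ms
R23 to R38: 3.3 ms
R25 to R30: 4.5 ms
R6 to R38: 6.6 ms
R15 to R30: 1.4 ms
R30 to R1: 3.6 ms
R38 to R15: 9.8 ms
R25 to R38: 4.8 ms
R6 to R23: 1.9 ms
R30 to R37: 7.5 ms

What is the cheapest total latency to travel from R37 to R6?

4.2 ms

Candidate routes:
R37 → R6: 5.4 = 5.4
R37 → R25 → R6: 3.6+0.6 = 4.2
The minimum is 4.2 ms via R37 → R25 → R6.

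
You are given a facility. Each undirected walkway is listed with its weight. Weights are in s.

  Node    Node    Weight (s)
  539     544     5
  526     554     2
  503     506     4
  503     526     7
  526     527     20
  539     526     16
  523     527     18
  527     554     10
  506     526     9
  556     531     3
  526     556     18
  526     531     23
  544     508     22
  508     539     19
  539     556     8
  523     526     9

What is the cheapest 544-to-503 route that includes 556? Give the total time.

38 s

Best 544 to 556: 544–539–556 costing 13
Best 556 to 503: 556–526–503 costing 25
Total via 556: 13 + 25 = 38 s.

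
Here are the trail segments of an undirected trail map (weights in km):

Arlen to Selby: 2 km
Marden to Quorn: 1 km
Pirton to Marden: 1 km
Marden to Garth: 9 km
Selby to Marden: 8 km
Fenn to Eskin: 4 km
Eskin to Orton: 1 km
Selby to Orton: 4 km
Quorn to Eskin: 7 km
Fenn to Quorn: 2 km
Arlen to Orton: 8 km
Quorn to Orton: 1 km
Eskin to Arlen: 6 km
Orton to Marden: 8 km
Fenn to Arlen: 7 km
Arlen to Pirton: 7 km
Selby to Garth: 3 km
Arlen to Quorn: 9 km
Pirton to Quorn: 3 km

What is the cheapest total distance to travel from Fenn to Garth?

Shortest distances from Fenn:
Fenn: 0
Quorn: 2  (via Fenn)
Marden: 3  (via Quorn)
Orton: 3  (via Quorn)
Pirton: 4  (via Marden)
Eskin: 4  (via Fenn)
Selby: 7  (via Orton)
Arlen: 7  (via Fenn)
Garth: 10  (via Selby)
Shortest route: Fenn–Quorn–Orton–Selby–Garth = 10 km.

10 km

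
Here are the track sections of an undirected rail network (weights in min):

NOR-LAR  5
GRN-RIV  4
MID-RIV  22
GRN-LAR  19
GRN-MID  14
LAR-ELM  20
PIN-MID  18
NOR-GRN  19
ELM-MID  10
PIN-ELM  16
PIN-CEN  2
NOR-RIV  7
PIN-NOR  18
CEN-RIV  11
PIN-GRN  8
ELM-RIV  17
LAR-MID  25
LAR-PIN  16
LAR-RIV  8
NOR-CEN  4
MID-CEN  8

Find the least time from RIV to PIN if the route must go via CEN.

Shortest RIV→CEN: RIV → CEN = 11
Best CEN to PIN: CEN → PIN costing 2
Total via CEN: 11 + 2 = 13 min.

13 min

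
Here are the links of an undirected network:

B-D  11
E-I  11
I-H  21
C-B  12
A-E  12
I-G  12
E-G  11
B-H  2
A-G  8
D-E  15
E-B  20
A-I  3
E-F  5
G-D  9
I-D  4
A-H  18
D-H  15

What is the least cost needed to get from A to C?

30

Shortest distances from A:
A: 0
I: 3  (via A)
D: 7  (via I)
G: 8  (via A)
E: 12  (via A)
F: 17  (via E)
B: 18  (via D)
H: 18  (via A)
C: 30  (via B)
Shortest route: A–I–D–B–C = 30.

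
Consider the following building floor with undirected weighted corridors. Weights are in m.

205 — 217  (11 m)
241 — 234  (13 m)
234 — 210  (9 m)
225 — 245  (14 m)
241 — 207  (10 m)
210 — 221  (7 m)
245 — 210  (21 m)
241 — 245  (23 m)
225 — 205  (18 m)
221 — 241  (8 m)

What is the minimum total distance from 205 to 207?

Compare a few routes:
205 - 225 - 245 - 210 - 234 - 241 - 207: 18+14+21+9+13+10 = 85
205 - 225 - 245 - 241 - 207: 18+14+23+10 = 65
205 - 225 - 245 - 210 - 221 - 241 - 207: 18+14+21+7+8+10 = 78
Cheapest is 205 - 225 - 245 - 241 - 207 at 65 m.

65 m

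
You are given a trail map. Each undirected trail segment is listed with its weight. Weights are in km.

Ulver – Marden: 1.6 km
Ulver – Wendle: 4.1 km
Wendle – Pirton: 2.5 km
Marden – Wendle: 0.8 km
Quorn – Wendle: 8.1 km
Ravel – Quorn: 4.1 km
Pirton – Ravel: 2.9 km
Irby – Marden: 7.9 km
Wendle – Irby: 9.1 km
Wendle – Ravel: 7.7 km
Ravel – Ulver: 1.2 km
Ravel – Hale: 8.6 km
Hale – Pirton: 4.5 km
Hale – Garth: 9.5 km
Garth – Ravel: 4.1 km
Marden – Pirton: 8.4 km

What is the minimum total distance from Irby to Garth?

Compare a few routes:
Irby - Marden - Ulver - Ravel - Garth: 7.9+1.6+1.2+4.1 = 14.8
Irby - Wendle - Marden - Ulver - Ravel - Garth: 9.1+0.8+1.6+1.2+4.1 = 16.8
The minimum is 14.8 km via Irby - Marden - Ulver - Ravel - Garth.

14.8 km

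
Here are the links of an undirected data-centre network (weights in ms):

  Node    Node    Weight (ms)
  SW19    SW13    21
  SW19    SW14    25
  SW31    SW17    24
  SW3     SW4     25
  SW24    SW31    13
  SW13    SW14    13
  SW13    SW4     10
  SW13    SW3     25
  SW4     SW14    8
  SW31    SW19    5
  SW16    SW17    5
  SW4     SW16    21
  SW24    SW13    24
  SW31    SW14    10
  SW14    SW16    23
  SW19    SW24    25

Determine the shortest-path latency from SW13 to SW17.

36 ms

Compare a few routes:
SW13 → SW4 → SW16 → SW17: 10+21+5 = 36
SW13 → SW14 → SW16 → SW17: 13+23+5 = 41
Cheapest is SW13 → SW4 → SW16 → SW17 at 36 ms.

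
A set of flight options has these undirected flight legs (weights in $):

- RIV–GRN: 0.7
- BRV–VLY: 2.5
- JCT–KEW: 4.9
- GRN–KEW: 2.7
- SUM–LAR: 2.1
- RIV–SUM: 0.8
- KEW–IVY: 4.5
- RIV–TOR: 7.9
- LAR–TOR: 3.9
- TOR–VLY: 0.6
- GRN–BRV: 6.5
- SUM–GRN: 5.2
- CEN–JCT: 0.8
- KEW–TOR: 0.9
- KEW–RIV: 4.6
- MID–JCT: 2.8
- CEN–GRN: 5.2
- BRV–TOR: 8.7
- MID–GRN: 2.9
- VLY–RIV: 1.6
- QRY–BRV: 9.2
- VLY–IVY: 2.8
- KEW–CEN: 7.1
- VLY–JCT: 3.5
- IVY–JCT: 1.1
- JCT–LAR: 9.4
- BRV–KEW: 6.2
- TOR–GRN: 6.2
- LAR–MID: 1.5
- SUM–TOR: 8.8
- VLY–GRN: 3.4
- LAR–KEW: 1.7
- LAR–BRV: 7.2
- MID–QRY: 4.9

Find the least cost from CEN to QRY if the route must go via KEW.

Best CEN to KEW: CEN–JCT–KEW costing 5.7
Best KEW to QRY: KEW–LAR–MID–QRY costing 8.1
Total via KEW: 5.7 + 8.1 = $13.8.

$13.8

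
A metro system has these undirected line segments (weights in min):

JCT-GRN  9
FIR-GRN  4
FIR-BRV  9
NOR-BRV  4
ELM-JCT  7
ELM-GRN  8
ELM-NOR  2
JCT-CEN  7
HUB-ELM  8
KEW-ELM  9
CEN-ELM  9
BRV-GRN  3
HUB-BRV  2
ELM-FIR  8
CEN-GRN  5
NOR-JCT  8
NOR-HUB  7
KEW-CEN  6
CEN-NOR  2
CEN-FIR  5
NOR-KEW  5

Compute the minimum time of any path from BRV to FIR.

Settle nodes by increasing distance from BRV:
BRV: 0
HUB: 2  (via BRV)
GRN: 3  (via BRV)
NOR: 4  (via BRV)
CEN: 6  (via NOR)
ELM: 6  (via NOR)
FIR: 7  (via GRN)
Shortest route: BRV → GRN → FIR = 7 min.

7 min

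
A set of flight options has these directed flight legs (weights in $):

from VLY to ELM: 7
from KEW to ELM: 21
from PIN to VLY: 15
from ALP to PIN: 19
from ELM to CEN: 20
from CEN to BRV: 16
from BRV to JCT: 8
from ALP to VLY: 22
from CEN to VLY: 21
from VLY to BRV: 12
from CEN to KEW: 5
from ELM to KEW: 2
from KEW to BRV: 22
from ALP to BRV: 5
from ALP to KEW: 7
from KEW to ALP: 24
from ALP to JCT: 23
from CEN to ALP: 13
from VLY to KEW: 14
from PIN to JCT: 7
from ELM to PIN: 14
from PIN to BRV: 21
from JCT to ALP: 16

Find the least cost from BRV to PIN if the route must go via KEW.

$66

Shortest BRV→KEW: BRV–JCT–ALP–KEW = 31
Shortest KEW→PIN: KEW–ELM–PIN = 35
Total via KEW: 31 + 35 = $66.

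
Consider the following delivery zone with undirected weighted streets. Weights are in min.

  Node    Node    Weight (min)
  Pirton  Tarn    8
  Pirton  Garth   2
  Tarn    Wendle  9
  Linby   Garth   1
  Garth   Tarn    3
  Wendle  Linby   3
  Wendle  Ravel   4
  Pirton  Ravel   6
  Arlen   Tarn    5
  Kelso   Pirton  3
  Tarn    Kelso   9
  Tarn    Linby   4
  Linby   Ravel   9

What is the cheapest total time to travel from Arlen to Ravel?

Shortest distances from Arlen:
Arlen: 0
Tarn: 5  (via Arlen)
Garth: 8  (via Tarn)
Linby: 9  (via Tarn)
Pirton: 10  (via Garth)
Wendle: 12  (via Linby)
Kelso: 13  (via Pirton)
Ravel: 16  (via Pirton)
Shortest route: Arlen–Tarn–Garth–Pirton–Ravel = 16 min.

16 min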